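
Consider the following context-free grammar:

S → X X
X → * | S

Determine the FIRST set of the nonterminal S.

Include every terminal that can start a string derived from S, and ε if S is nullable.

We compute FIRST(S) using the standard algorithm.
FIRST(S) = {*}
FIRST(X) = {*}
Therefore, FIRST(S) = {*}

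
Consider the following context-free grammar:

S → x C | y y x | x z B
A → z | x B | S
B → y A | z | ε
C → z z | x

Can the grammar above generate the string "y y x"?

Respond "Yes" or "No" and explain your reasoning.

Yes - a valid derivation exists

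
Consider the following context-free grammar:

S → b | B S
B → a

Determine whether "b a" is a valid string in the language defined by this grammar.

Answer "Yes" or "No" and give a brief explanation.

No - no valid derivation exists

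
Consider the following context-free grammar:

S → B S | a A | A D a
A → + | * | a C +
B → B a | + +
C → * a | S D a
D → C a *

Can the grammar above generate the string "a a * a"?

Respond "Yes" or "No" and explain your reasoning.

No - no valid derivation exists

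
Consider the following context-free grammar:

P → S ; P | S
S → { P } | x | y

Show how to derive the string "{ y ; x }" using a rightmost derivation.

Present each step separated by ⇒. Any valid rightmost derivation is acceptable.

P ⇒ S ⇒ { P } ⇒ { S ; P } ⇒ { S ; S } ⇒ { S ; x } ⇒ { y ; x }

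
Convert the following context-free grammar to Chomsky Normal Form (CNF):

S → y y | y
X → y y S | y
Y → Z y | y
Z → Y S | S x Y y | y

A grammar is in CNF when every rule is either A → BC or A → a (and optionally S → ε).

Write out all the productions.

TY → y; S → y; X → y; Y → y; TX → x; Z → y; S → TY TY; X → TY X0; X0 → TY S; Y → Z TY; Z → Y S; Z → S X1; X1 → TX X2; X2 → Y TY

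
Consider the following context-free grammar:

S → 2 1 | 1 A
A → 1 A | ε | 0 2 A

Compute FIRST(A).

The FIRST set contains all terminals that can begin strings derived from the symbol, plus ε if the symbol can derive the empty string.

We compute FIRST(A) using the standard algorithm.
FIRST(A) = {0, 1, ε}
FIRST(S) = {1, 2}
Therefore, FIRST(A) = {0, 1, ε}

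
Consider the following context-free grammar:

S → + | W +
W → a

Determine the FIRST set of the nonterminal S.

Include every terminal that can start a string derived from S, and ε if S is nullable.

We compute FIRST(S) using the standard algorithm.
FIRST(S) = {+, a}
FIRST(W) = {a}
Therefore, FIRST(S) = {+, a}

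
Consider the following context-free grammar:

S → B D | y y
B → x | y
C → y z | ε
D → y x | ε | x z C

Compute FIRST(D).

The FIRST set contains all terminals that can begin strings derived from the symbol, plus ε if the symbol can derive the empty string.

We compute FIRST(D) using the standard algorithm.
FIRST(B) = {x, y}
FIRST(C) = {y, ε}
FIRST(D) = {x, y, ε}
FIRST(S) = {x, y}
Therefore, FIRST(D) = {x, y, ε}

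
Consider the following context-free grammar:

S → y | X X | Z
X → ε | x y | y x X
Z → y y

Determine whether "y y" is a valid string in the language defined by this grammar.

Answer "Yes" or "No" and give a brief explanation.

Yes - a valid derivation exists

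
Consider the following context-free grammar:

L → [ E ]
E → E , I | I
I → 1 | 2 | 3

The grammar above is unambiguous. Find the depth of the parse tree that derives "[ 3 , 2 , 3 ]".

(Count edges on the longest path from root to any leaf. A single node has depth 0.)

5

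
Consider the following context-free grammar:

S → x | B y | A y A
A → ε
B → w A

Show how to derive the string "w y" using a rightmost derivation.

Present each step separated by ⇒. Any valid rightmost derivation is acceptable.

S ⇒ B y ⇒ w A y ⇒ w y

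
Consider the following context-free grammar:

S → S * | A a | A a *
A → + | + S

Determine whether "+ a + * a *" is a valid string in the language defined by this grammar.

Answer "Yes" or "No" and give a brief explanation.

No - no valid derivation exists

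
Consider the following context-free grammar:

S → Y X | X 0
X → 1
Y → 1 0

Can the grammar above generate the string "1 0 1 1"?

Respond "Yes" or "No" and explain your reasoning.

No - no valid derivation exists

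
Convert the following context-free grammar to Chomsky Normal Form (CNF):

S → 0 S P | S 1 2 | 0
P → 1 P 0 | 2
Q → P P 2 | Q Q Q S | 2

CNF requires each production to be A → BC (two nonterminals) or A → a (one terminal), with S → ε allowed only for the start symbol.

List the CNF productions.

T0 → 0; T1 → 1; T2 → 2; S → 0; P → 2; Q → 2; S → T0 X0; X0 → S P; S → S X1; X1 → T1 T2; P → T1 X2; X2 → P T0; Q → P X3; X3 → P T2; Q → Q X4; X4 → Q X5; X5 → Q S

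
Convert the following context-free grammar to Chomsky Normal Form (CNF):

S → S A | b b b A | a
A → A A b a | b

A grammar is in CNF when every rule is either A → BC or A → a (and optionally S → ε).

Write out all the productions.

TB → b; S → a; TA → a; A → b; S → S A; S → TB X0; X0 → TB X1; X1 → TB A; A → A X2; X2 → A X3; X3 → TB TA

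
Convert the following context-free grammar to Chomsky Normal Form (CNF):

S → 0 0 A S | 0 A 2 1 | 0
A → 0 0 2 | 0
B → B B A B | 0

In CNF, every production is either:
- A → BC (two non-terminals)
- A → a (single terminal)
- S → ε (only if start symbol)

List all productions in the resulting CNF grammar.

T0 → 0; T2 → 2; T1 → 1; S → 0; A → 0; B → 0; S → T0 X0; X0 → T0 X1; X1 → A S; S → T0 X2; X2 → A X3; X3 → T2 T1; A → T0 X4; X4 → T0 T2; B → B X5; X5 → B X6; X6 → A B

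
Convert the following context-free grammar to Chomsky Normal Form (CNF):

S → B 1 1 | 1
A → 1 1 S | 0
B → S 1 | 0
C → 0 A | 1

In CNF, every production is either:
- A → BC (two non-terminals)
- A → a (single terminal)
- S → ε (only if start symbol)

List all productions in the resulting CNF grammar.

T1 → 1; S → 1; A → 0; B → 0; T0 → 0; C → 1; S → B X0; X0 → T1 T1; A → T1 X1; X1 → T1 S; B → S T1; C → T0 A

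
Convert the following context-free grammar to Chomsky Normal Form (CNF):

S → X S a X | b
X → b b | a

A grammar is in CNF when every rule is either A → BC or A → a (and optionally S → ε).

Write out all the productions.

TA → a; S → b; TB → b; X → a; S → X X0; X0 → S X1; X1 → TA X; X → TB TB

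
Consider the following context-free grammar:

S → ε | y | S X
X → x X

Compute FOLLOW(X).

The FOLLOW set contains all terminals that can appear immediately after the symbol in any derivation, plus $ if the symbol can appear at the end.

We compute FOLLOW(X) using the standard algorithm.
FOLLOW(S) starts with {$}.
FIRST(S) = {x, y, ε}
FIRST(X) = {x}
FOLLOW(S) = {$, x}
FOLLOW(X) = {$, x}
Therefore, FOLLOW(X) = {$, x}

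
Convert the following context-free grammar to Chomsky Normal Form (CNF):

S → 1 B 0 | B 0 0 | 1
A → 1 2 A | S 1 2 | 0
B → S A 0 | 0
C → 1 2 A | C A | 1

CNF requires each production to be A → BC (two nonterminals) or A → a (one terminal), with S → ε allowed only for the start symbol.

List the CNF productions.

T1 → 1; T0 → 0; S → 1; T2 → 2; A → 0; B → 0; C → 1; S → T1 X0; X0 → B T0; S → B X1; X1 → T0 T0; A → T1 X2; X2 → T2 A; A → S X3; X3 → T1 T2; B → S X4; X4 → A T0; C → T1 X5; X5 → T2 A; C → C A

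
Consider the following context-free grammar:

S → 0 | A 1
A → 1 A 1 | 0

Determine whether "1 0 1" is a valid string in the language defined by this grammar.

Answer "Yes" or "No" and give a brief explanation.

No - no valid derivation exists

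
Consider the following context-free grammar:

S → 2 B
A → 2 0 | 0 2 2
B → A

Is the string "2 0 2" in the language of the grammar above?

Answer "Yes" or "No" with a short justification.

No - no valid derivation exists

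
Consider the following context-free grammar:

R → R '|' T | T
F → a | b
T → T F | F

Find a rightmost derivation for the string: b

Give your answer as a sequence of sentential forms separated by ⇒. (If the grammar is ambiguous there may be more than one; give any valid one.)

R ⇒ T ⇒ F ⇒ b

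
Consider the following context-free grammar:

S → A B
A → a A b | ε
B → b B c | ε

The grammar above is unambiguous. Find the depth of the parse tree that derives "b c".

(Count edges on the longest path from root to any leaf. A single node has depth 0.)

3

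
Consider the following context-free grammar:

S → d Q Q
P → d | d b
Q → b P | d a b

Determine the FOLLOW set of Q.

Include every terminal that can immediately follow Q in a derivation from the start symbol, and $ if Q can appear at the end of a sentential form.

We compute FOLLOW(Q) using the standard algorithm.
FOLLOW(S) starts with {$}.
FIRST(P) = {d}
FIRST(Q) = {b, d}
FIRST(S) = {d}
FOLLOW(P) = {$, b, d}
FOLLOW(Q) = {$, b, d}
FOLLOW(S) = {$}
Therefore, FOLLOW(Q) = {$, b, d}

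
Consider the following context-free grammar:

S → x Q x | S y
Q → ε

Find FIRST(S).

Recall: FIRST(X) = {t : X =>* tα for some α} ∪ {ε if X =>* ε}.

We compute FIRST(S) using the standard algorithm.
FIRST(Q) = {ε}
FIRST(S) = {x}
Therefore, FIRST(S) = {x}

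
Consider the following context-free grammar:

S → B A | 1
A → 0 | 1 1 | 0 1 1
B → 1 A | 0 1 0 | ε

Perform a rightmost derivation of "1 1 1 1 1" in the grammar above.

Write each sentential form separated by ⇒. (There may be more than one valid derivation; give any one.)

S ⇒ B A ⇒ B 1 1 ⇒ 1 A 1 1 ⇒ 1 1 1 1 1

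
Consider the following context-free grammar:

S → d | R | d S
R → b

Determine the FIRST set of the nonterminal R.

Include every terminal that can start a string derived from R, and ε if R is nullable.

We compute FIRST(R) using the standard algorithm.
FIRST(R) = {b}
FIRST(S) = {b, d}
Therefore, FIRST(R) = {b}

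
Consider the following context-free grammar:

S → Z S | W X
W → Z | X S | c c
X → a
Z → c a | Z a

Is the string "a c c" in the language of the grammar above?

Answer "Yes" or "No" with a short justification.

No - no valid derivation exists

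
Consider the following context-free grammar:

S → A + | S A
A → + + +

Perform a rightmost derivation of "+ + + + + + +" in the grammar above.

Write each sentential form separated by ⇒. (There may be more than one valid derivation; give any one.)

S ⇒ S A ⇒ S + + + ⇒ A + + + + ⇒ + + + + + + +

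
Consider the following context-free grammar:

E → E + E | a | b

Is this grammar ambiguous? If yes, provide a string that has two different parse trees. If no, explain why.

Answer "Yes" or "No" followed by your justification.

Yes - the string 'a + b + a + b + b' has two distinct leftmost derivations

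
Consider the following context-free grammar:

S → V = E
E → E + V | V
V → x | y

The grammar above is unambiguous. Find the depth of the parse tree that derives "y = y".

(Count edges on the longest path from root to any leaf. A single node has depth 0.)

3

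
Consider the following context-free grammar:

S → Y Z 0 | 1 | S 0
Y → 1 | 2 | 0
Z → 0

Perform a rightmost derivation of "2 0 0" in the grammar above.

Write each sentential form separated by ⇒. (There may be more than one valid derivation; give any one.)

S ⇒ Y Z 0 ⇒ Y 0 0 ⇒ 2 0 0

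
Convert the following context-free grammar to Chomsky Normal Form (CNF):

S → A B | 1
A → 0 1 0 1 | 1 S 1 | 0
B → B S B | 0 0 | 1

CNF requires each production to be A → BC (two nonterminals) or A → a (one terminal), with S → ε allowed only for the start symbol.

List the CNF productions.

S → 1; T0 → 0; T1 → 1; A → 0; B → 1; S → A B; A → T0 X0; X0 → T1 X1; X1 → T0 T1; A → T1 X2; X2 → S T1; B → B X3; X3 → S B; B → T0 T0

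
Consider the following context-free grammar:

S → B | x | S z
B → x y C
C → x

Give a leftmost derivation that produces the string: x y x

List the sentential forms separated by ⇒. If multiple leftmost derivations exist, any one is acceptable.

S ⇒ B ⇒ x y C ⇒ x y x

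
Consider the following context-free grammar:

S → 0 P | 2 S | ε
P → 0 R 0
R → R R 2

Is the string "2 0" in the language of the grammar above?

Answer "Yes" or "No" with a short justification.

No - no valid derivation exists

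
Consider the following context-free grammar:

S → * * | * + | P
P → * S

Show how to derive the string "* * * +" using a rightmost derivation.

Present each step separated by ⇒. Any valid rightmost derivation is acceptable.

S ⇒ P ⇒ * S ⇒ * P ⇒ * * S ⇒ * * * +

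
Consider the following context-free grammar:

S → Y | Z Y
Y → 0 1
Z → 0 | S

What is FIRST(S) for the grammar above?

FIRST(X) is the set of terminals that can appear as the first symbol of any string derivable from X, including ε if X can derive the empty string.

We compute FIRST(S) using the standard algorithm.
FIRST(S) = {0}
FIRST(Y) = {0}
FIRST(Z) = {0}
Therefore, FIRST(S) = {0}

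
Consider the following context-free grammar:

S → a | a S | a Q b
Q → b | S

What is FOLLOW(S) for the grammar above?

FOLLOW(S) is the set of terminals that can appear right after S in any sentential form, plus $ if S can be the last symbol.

We compute FOLLOW(S) using the standard algorithm.
FOLLOW(S) starts with {$}.
FIRST(Q) = {a, b}
FIRST(S) = {a}
FOLLOW(Q) = {b}
FOLLOW(S) = {$, b}
Therefore, FOLLOW(S) = {$, b}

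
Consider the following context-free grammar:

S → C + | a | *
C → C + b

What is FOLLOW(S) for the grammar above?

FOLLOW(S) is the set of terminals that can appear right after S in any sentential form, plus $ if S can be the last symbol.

We compute FOLLOW(S) using the standard algorithm.
FOLLOW(S) starts with {$}.
FIRST(C) = {}
FIRST(S) = {*, a}
FOLLOW(C) = {+}
FOLLOW(S) = {$}
Therefore, FOLLOW(S) = {$}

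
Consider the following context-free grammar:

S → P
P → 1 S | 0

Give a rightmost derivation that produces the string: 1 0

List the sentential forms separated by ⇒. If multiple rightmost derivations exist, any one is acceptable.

S ⇒ P ⇒ 1 S ⇒ 1 P ⇒ 1 0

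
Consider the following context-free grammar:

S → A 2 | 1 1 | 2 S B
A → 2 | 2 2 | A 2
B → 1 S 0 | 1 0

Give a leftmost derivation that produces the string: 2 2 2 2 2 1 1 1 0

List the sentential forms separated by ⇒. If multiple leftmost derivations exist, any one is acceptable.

S ⇒ 2 S B ⇒ 2 A 2 B ⇒ 2 A 2 2 B ⇒ 2 2 2 2 2 B ⇒ 2 2 2 2 2 1 S 0 ⇒ 2 2 2 2 2 1 1 1 0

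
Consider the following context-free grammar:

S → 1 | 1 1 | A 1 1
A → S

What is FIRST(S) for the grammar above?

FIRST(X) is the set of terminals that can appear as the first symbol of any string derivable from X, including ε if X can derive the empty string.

We compute FIRST(S) using the standard algorithm.
FIRST(A) = {1}
FIRST(S) = {1}
Therefore, FIRST(S) = {1}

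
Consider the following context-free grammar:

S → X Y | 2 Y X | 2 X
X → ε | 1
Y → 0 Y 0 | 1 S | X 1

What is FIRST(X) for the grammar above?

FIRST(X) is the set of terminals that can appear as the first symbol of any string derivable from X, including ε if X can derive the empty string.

We compute FIRST(X) using the standard algorithm.
FIRST(S) = {0, 1, 2}
FIRST(X) = {1, ε}
FIRST(Y) = {0, 1}
Therefore, FIRST(X) = {1, ε}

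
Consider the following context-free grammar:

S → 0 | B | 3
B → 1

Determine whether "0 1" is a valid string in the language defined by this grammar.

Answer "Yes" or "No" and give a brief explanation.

No - no valid derivation exists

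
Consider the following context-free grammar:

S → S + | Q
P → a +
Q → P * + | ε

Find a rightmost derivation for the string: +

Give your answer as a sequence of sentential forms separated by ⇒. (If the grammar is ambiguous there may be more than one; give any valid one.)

S ⇒ S + ⇒ Q + ⇒ +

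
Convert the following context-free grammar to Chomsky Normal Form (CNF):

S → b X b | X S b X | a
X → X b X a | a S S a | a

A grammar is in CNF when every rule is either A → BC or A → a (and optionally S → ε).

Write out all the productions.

TB → b; S → a; TA → a; X → a; S → TB X0; X0 → X TB; S → X X1; X1 → S X2; X2 → TB X; X → X X3; X3 → TB X4; X4 → X TA; X → TA X5; X5 → S X6; X6 → S TA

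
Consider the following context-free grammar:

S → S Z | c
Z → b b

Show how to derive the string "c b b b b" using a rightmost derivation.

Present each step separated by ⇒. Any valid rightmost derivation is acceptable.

S ⇒ S Z ⇒ S b b ⇒ S Z b b ⇒ S b b b b ⇒ c b b b b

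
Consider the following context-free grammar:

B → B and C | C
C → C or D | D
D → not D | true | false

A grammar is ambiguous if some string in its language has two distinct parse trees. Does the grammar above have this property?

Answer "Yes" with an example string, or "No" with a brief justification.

No - the grammar is unambiguous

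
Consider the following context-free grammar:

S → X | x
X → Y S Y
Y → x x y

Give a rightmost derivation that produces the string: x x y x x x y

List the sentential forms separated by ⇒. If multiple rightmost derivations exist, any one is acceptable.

S ⇒ X ⇒ Y S Y ⇒ Y S x x y ⇒ Y x x x y ⇒ x x y x x x y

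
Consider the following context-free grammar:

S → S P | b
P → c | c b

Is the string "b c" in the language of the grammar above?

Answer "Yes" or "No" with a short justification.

Yes - a valid derivation exists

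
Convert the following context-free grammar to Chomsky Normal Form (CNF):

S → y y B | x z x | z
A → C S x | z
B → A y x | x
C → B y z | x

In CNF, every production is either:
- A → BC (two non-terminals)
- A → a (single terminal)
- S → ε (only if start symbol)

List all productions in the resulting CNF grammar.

TY → y; TX → x; TZ → z; S → z; A → z; B → x; C → x; S → TY X0; X0 → TY B; S → TX X1; X1 → TZ TX; A → C X2; X2 → S TX; B → A X3; X3 → TY TX; C → B X4; X4 → TY TZ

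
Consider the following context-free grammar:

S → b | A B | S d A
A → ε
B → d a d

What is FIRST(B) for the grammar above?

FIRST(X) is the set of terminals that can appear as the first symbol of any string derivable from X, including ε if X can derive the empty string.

We compute FIRST(B) using the standard algorithm.
FIRST(A) = {ε}
FIRST(B) = {d}
FIRST(S) = {b, d}
Therefore, FIRST(B) = {d}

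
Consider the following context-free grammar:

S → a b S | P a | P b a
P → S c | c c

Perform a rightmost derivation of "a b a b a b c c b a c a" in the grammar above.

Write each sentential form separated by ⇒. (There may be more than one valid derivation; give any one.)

S ⇒ a b S ⇒ a b a b S ⇒ a b a b a b S ⇒ a b a b a b P a ⇒ a b a b a b S c a ⇒ a b a b a b P b a c a ⇒ a b a b a b c c b a c a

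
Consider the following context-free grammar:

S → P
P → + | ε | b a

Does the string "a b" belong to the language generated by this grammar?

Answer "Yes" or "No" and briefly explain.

No - no valid derivation exists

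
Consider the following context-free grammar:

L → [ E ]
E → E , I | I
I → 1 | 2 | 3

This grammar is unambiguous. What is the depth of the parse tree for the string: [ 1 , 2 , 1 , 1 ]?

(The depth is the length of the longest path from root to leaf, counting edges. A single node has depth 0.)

6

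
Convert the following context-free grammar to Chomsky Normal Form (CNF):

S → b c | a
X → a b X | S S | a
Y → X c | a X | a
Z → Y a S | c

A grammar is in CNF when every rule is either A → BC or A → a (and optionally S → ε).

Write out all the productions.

TB → b; TC → c; S → a; TA → a; X → a; Y → a; Z → c; S → TB TC; X → TA X0; X0 → TB X; X → S S; Y → X TC; Y → TA X; Z → Y X1; X1 → TA S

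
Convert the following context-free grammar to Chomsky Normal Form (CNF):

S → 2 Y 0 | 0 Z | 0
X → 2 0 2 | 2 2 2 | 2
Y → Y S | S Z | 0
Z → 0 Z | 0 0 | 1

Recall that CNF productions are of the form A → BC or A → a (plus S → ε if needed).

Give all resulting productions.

T2 → 2; T0 → 0; S → 0; X → 2; Y → 0; Z → 1; S → T2 X0; X0 → Y T0; S → T0 Z; X → T2 X1; X1 → T0 T2; X → T2 X2; X2 → T2 T2; Y → Y S; Y → S Z; Z → T0 Z; Z → T0 T0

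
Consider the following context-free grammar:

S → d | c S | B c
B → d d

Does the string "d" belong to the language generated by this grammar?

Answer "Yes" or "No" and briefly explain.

Yes - a valid derivation exists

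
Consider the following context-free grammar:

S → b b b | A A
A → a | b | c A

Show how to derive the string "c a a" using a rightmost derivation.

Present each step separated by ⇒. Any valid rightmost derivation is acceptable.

S ⇒ A A ⇒ A a ⇒ c A a ⇒ c a a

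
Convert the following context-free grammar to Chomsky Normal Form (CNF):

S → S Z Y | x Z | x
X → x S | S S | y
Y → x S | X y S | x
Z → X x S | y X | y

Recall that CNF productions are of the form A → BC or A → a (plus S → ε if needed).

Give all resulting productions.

TX → x; S → x; X → y; TY → y; Y → x; Z → y; S → S X0; X0 → Z Y; S → TX Z; X → TX S; X → S S; Y → TX S; Y → X X1; X1 → TY S; Z → X X2; X2 → TX S; Z → TY X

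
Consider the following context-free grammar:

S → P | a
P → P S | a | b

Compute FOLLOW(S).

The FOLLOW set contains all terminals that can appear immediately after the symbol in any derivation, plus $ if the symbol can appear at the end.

We compute FOLLOW(S) using the standard algorithm.
FOLLOW(S) starts with {$}.
FIRST(P) = {a, b}
FIRST(S) = {a, b}
FOLLOW(P) = {$, a, b}
FOLLOW(S) = {$, a, b}
Therefore, FOLLOW(S) = {$, a, b}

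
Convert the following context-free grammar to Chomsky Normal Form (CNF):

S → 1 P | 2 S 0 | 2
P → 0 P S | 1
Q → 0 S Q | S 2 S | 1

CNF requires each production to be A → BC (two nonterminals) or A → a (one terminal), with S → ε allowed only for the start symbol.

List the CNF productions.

T1 → 1; T2 → 2; T0 → 0; S → 2; P → 1; Q → 1; S → T1 P; S → T2 X0; X0 → S T0; P → T0 X1; X1 → P S; Q → T0 X2; X2 → S Q; Q → S X3; X3 → T2 S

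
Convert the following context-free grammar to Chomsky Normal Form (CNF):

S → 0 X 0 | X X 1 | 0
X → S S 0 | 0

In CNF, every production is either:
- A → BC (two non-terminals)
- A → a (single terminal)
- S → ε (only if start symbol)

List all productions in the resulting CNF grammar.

T0 → 0; T1 → 1; S → 0; X → 0; S → T0 X0; X0 → X T0; S → X X1; X1 → X T1; X → S X2; X2 → S T0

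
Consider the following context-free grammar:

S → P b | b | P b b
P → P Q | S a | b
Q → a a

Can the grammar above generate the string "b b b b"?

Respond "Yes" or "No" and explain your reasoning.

No - no valid derivation exists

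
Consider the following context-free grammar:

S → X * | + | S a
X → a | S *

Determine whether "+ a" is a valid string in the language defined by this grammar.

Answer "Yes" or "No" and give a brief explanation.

Yes - a valid derivation exists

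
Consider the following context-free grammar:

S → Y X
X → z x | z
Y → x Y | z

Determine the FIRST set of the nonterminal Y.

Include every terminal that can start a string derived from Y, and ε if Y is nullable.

We compute FIRST(Y) using the standard algorithm.
FIRST(S) = {x, z}
FIRST(X) = {z}
FIRST(Y) = {x, z}
Therefore, FIRST(Y) = {x, z}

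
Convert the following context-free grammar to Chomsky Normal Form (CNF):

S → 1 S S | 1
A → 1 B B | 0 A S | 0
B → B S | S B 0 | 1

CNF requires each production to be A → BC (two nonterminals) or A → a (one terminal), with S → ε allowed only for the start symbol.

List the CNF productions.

T1 → 1; S → 1; T0 → 0; A → 0; B → 1; S → T1 X0; X0 → S S; A → T1 X1; X1 → B B; A → T0 X2; X2 → A S; B → B S; B → S X3; X3 → B T0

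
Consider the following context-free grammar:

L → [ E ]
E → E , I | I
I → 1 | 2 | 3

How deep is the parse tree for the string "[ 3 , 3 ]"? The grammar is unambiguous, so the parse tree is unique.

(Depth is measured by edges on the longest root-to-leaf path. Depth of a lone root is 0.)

4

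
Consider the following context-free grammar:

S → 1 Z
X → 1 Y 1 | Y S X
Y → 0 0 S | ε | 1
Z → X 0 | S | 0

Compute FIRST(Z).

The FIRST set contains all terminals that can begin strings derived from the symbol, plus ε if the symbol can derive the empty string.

We compute FIRST(Z) using the standard algorithm.
FIRST(S) = {1}
FIRST(X) = {0, 1}
FIRST(Y) = {0, 1, ε}
FIRST(Z) = {0, 1}
Therefore, FIRST(Z) = {0, 1}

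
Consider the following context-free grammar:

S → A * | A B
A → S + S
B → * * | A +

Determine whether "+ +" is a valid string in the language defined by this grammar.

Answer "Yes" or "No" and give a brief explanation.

No - no valid derivation exists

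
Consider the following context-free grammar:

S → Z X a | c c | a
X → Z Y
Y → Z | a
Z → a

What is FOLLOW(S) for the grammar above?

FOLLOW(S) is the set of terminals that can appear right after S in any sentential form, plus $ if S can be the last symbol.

We compute FOLLOW(S) using the standard algorithm.
FOLLOW(S) starts with {$}.
FIRST(S) = {a, c}
FIRST(X) = {a}
FIRST(Y) = {a}
FIRST(Z) = {a}
FOLLOW(S) = {$}
FOLLOW(X) = {a}
FOLLOW(Y) = {a}
FOLLOW(Z) = {a}
Therefore, FOLLOW(S) = {$}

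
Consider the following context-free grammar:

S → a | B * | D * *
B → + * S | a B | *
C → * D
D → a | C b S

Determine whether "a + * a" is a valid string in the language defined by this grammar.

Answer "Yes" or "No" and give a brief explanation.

No - no valid derivation exists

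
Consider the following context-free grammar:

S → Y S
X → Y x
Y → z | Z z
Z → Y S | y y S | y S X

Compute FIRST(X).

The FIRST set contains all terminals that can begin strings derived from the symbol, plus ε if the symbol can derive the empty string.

We compute FIRST(X) using the standard algorithm.
FIRST(S) = {y, z}
FIRST(X) = {y, z}
FIRST(Y) = {y, z}
FIRST(Z) = {y, z}
Therefore, FIRST(X) = {y, z}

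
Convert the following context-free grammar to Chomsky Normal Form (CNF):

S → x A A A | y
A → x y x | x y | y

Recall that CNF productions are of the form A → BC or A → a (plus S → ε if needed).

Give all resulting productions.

TX → x; S → y; TY → y; A → y; S → TX X0; X0 → A X1; X1 → A A; A → TX X2; X2 → TY TX; A → TX TY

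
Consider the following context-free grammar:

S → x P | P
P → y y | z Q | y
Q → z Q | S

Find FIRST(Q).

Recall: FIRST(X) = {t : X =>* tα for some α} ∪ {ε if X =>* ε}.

We compute FIRST(Q) using the standard algorithm.
FIRST(P) = {y, z}
FIRST(Q) = {x, y, z}
FIRST(S) = {x, y, z}
Therefore, FIRST(Q) = {x, y, z}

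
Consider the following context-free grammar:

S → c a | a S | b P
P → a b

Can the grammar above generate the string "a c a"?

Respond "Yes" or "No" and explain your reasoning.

Yes - a valid derivation exists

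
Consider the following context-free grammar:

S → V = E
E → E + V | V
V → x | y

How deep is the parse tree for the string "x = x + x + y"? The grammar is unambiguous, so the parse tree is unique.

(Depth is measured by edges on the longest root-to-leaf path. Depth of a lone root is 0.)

5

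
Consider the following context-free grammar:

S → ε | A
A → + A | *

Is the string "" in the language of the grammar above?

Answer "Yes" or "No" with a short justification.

Yes - a valid derivation exists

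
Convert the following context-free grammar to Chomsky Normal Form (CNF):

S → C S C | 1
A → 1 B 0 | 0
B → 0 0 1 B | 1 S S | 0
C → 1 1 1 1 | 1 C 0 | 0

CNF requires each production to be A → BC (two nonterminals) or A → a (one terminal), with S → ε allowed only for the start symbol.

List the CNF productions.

S → 1; T1 → 1; T0 → 0; A → 0; B → 0; C → 0; S → C X0; X0 → S C; A → T1 X1; X1 → B T0; B → T0 X2; X2 → T0 X3; X3 → T1 B; B → T1 X4; X4 → S S; C → T1 X5; X5 → T1 X6; X6 → T1 T1; C → T1 X7; X7 → C T0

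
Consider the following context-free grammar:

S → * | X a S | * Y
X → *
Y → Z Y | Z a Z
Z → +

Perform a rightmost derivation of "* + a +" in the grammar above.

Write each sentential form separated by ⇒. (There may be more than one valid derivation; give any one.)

S ⇒ * Y ⇒ * Z a Z ⇒ * Z a + ⇒ * + a +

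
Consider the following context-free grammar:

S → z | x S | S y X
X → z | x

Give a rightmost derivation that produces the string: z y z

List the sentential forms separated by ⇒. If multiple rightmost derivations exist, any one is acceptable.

S ⇒ S y X ⇒ S y z ⇒ z y z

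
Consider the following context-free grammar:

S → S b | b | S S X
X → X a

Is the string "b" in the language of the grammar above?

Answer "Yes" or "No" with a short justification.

Yes - a valid derivation exists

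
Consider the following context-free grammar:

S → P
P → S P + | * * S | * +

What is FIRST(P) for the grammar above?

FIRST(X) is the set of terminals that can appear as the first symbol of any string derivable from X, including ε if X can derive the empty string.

We compute FIRST(P) using the standard algorithm.
FIRST(P) = {*}
FIRST(S) = {*}
Therefore, FIRST(P) = {*}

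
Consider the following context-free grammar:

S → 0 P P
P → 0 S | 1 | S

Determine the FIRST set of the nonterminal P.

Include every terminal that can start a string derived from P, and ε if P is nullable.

We compute FIRST(P) using the standard algorithm.
FIRST(P) = {0, 1}
FIRST(S) = {0}
Therefore, FIRST(P) = {0, 1}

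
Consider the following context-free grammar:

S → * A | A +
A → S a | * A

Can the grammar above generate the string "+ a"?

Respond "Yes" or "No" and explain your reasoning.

No - no valid derivation exists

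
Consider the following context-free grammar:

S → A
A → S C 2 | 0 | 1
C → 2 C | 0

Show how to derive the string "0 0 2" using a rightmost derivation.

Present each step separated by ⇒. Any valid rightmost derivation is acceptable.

S ⇒ A ⇒ S C 2 ⇒ S 0 2 ⇒ A 0 2 ⇒ 0 0 2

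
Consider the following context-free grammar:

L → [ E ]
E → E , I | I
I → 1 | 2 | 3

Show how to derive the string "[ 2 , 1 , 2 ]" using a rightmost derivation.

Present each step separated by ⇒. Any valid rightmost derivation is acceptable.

L ⇒ [ E ] ⇒ [ E , I ] ⇒ [ E , 2 ] ⇒ [ E , I , 2 ] ⇒ [ E , 1 , 2 ] ⇒ [ I , 1 , 2 ] ⇒ [ 2 , 1 , 2 ]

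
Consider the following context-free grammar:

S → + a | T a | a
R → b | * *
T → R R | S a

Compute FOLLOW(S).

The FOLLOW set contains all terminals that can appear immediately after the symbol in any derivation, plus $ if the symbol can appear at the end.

We compute FOLLOW(S) using the standard algorithm.
FOLLOW(S) starts with {$}.
FIRST(R) = {*, b}
FIRST(S) = {*, +, a, b}
FIRST(T) = {*, +, a, b}
FOLLOW(R) = {*, a, b}
FOLLOW(S) = {$, a}
FOLLOW(T) = {a}
Therefore, FOLLOW(S) = {$, a}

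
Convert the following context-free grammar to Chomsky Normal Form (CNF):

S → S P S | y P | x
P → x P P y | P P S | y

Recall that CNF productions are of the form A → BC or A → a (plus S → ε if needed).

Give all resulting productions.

TY → y; S → x; TX → x; P → y; S → S X0; X0 → P S; S → TY P; P → TX X1; X1 → P X2; X2 → P TY; P → P X3; X3 → P S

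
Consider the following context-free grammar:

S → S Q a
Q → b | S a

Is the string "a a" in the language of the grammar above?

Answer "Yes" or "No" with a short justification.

No - no valid derivation exists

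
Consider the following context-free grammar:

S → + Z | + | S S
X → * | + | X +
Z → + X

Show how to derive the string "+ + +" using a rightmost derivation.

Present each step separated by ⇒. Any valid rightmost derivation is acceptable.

S ⇒ + Z ⇒ + + X ⇒ + + +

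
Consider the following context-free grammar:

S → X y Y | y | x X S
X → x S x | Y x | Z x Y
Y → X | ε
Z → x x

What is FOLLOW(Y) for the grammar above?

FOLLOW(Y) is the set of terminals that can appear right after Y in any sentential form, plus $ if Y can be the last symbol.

We compute FOLLOW(Y) using the standard algorithm.
FOLLOW(S) starts with {$}.
FIRST(S) = {x, y}
FIRST(X) = {x}
FIRST(Y) = {x, ε}
FIRST(Z) = {x}
FOLLOW(S) = {$, x}
FOLLOW(X) = {$, x, y}
FOLLOW(Y) = {$, x, y}
FOLLOW(Z) = {x}
Therefore, FOLLOW(Y) = {$, x, y}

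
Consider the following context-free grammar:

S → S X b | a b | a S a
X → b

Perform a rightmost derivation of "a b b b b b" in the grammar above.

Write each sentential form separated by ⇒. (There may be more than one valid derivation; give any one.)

S ⇒ S X b ⇒ S b b ⇒ S X b b b ⇒ S b b b b ⇒ a b b b b b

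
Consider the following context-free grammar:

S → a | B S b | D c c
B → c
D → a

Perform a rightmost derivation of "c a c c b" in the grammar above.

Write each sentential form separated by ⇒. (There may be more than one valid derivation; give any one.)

S ⇒ B S b ⇒ B D c c b ⇒ B a c c b ⇒ c a c c b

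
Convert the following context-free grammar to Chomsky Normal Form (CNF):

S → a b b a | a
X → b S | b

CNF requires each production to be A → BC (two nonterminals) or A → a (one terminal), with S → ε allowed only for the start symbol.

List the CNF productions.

TA → a; TB → b; S → a; X → b; S → TA X0; X0 → TB X1; X1 → TB TA; X → TB S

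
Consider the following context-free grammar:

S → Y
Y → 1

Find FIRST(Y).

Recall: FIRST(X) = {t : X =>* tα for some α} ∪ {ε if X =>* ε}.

We compute FIRST(Y) using the standard algorithm.
FIRST(S) = {1}
FIRST(Y) = {1}
Therefore, FIRST(Y) = {1}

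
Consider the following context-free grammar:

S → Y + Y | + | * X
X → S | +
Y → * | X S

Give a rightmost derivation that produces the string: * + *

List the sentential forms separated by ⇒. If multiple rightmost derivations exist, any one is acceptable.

S ⇒ Y + Y ⇒ Y + * ⇒ * + *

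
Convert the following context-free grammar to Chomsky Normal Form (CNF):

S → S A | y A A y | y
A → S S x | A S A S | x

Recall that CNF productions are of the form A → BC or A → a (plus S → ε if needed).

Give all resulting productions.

TY → y; S → y; TX → x; A → x; S → S A; S → TY X0; X0 → A X1; X1 → A TY; A → S X2; X2 → S TX; A → A X3; X3 → S X4; X4 → A S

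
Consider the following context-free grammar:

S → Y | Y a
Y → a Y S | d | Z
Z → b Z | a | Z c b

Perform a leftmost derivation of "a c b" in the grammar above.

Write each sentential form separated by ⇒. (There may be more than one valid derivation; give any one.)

S ⇒ Y ⇒ Z ⇒ Z c b ⇒ a c b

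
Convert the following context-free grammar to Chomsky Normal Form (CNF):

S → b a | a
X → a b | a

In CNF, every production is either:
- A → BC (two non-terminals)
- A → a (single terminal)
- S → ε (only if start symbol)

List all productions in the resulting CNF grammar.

TB → b; TA → a; S → a; X → a; S → TB TA; X → TA TB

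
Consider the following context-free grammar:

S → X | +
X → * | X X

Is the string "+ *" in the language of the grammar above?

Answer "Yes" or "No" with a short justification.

No - no valid derivation exists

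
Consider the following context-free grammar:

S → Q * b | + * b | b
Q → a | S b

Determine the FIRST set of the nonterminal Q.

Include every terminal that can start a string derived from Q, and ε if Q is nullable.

We compute FIRST(Q) using the standard algorithm.
FIRST(Q) = {+, a, b}
FIRST(S) = {+, a, b}
Therefore, FIRST(Q) = {+, a, b}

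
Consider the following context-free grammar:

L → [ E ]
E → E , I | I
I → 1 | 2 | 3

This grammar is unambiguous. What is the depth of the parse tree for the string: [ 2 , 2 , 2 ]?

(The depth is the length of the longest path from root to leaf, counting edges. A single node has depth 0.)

5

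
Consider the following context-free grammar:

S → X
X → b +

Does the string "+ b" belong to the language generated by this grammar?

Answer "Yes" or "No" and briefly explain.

No - no valid derivation exists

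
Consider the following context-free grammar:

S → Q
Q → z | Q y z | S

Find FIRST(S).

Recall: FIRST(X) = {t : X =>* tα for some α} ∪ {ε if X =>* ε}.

We compute FIRST(S) using the standard algorithm.
FIRST(Q) = {z}
FIRST(S) = {z}
Therefore, FIRST(S) = {z}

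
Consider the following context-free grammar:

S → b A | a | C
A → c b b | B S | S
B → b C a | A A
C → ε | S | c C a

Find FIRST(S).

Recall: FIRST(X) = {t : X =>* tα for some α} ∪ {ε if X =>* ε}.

We compute FIRST(S) using the standard algorithm.
FIRST(A) = {a, b, c, ε}
FIRST(B) = {a, b, c, ε}
FIRST(C) = {a, b, c, ε}
FIRST(S) = {a, b, c, ε}
Therefore, FIRST(S) = {a, b, c, ε}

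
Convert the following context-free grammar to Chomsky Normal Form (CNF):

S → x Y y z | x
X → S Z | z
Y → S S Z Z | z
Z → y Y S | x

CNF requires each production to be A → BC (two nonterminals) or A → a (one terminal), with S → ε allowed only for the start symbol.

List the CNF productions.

TX → x; TY → y; TZ → z; S → x; X → z; Y → z; Z → x; S → TX X0; X0 → Y X1; X1 → TY TZ; X → S Z; Y → S X2; X2 → S X3; X3 → Z Z; Z → TY X4; X4 → Y S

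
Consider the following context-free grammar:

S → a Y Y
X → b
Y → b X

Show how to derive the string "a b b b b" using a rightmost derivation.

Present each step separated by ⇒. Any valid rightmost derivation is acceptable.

S ⇒ a Y Y ⇒ a Y b X ⇒ a Y b b ⇒ a b X b b ⇒ a b b b b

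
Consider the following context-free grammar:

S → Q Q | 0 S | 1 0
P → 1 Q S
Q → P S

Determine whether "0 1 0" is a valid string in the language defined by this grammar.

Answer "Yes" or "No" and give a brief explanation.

Yes - a valid derivation exists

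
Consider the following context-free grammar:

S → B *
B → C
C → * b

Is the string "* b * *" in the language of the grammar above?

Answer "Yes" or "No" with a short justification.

No - no valid derivation exists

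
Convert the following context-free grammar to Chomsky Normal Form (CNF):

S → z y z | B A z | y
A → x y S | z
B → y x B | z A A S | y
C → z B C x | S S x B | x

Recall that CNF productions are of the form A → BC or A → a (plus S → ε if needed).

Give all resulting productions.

TZ → z; TY → y; S → y; TX → x; A → z; B → y; C → x; S → TZ X0; X0 → TY TZ; S → B X1; X1 → A TZ; A → TX X2; X2 → TY S; B → TY X3; X3 → TX B; B → TZ X4; X4 → A X5; X5 → A S; C → TZ X6; X6 → B X7; X7 → C TX; C → S X8; X8 → S X9; X9 → TX B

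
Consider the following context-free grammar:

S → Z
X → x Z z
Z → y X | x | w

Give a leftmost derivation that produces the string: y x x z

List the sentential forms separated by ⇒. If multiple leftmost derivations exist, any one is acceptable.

S ⇒ Z ⇒ y X ⇒ y x Z z ⇒ y x x z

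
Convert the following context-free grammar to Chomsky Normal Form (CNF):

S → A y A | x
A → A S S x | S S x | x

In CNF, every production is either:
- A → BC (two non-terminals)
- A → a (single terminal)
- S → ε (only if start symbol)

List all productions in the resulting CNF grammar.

TY → y; S → x; TX → x; A → x; S → A X0; X0 → TY A; A → A X1; X1 → S X2; X2 → S TX; A → S X3; X3 → S TX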